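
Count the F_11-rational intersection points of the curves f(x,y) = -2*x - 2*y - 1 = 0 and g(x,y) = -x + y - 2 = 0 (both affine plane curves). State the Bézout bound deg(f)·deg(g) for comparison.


Common zeros: {(7, 9)}; count = 1; Bézout bound = 1.

deg(f) = 1, deg(g) = 1, so Bézout bound = 1.
Scan x ∈ F_11. For each x, list the y ∈ F_11 with f(x, y) ≡ 0 and those with g(x, y) ≡ 0 (mod 11); the common zeros in that column are the intersection.
  x = 0: f ≡ 0 at y ∈ {5}; g ≡ 0 at y ∈ {2}; common: ∅.
  x = 1: f ≡ 0 at y ∈ {4}; g ≡ 0 at y ∈ {3}; common: ∅.
  x = 2: f ≡ 0 at y ∈ {3}; g ≡ 0 at y ∈ {4}; common: ∅.
  x = 3: f ≡ 0 at y ∈ {2}; g ≡ 0 at y ∈ {5}; common: ∅.
  x = 4: f ≡ 0 at y ∈ {1}; g ≡ 0 at y ∈ {6}; common: ∅.
  x = 5: f ≡ 0 at y ∈ {0}; g ≡ 0 at y ∈ {7}; common: ∅.
  x = 6: f ≡ 0 at y ∈ {10}; g ≡ 0 at y ∈ {8}; common: ∅.
  x = 7: f ≡ 0 at y ∈ {9}; g ≡ 0 at y ∈ {9}; common: {9}.
  x = 8: f ≡ 0 at y ∈ {8}; g ≡ 0 at y ∈ {10}; common: ∅.
  x = 9: f ≡ 0 at y ∈ {7}; g ≡ 0 at y ∈ {0}; common: ∅.
  x = 10: f ≡ 0 at y ∈ {6}; g ≡ 0 at y ∈ {1}; common: ∅.
Collecting: common zeros = {(7, 9)}, so the count is 1.
Comparison with the Bézout bound: 1 ≤ 1 = deg(f)·deg(g), as expected for curves with no common component (the bound is attained).


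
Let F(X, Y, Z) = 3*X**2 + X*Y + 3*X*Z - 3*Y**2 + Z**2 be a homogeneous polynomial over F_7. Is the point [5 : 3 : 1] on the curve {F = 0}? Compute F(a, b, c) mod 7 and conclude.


F(5,3,1) ≡ 2 (mod 7); P is NOT on the curve.

Evaluate F(5, 3, 1) term-by-term (mod 7).
  3*X**2 ↦ 3·25·1·1 = 75
  X*Y ↦ 1·5·3·1 = 15
  3*X*Z ↦ 3·5·1·1 = 15
  -3*Y**2 ↦ -3·1·9·1 = -27
  Z**2 ↦ 1·1·1·1 = 1
Sum: F(5, 3, 1) = (75) + (15) + (15) + (-27) + (1) = 79.
Reducing mod 7: 79 ≡ 2 (mod 7).
Since F(a, b, c) ≡ 2 ≠ 0 (mod 7), P does NOT lie on the curve.


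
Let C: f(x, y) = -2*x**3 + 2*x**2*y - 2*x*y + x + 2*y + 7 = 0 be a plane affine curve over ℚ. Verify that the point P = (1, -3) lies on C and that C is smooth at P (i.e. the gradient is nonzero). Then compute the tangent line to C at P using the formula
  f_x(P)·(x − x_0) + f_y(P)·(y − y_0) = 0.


Tangent line at P: -11*x + 2*y + 17 = 0.

Step 1: f(1, -3) = 0, so P lies on C.
Step 2: partial derivatives
  f_x(x, y) = -6*x**2 + 4*x*y - 2*y + 1, f_y(x, y) = 2*x**2 - 2*x + 2.
  f_x(P) = -11, f_y(P) = 2 (gradient nonzero, so P is smooth).
Step 3: tangent line at P: -11·(x − 1) + 2·(y − -3) = 0.
Expanding: -11*x + 2*y + 17 = 0.


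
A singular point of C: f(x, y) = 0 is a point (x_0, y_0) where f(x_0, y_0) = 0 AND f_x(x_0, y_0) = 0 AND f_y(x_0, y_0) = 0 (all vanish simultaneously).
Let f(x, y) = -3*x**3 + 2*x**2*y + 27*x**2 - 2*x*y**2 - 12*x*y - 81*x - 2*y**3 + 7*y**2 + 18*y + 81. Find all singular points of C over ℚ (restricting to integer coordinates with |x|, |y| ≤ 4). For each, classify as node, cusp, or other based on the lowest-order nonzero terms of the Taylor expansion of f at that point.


Singular points: {(3, 0)}; classification: cusp.

Compute partial derivatives:
  f_x = -9*x**2 + 4*x*y + 54*x - 2*y**2 - 12*y - 81.
  f_y = 2*x**2 - 4*x*y - 12*x - 6*y**2 + 14*y + 18.
Scan x_0 ∈ {−4, ..., 4}. For each x_0, f_y(x_0, y) is a polynomial in y; find its integer roots y ∈ {−4, ..., 4}, then test f_x and f at those candidates.
  x = -4: f_y(-4, y) = -6*y**2 + 30*y + 98; no integer root y with |y| ≤ 4.
  x = -3: f_y(-3, y) = -6*y**2 + 26*y + 72; no integer root y with |y| ≤ 4.
  x = -2: f_y(-2, y) = -6*y**2 + 22*y + 50; no integer root y with |y| ≤ 4.
  x = -1: f_y(-1, y) = -6*y**2 + 18*y + 32; no integer root y with |y| ≤ 4.
  x = 0: f_y(0, y) = -6*y**2 + 14*y + 18; no integer root y with |y| ≤ 4.
  x = 1: f_y(1, y) = -6*y**2 + 10*y + 8; no integer root y with |y| ≤ 4.
  x = 2: f_y(2, y) = -6*y**2 + 6*y + 2; no integer root y with |y| ≤ 4.
  x = 3: f_y(3, y) = -6*y**2 + 2*y; vanishes at y ∈ {0}. (3, 0): f_x = 0, f = 0 — SINGULAR.
  x = 4: f_y(4, y) = -6*y**2 - 2*y + 2; no integer root y with |y| ≤ 4.
Only singular point on the grid: (3, 0).
Classify: substitute x = 3 + u, y = 0 + v and expand: f = -3*u**3 + 2*u**2*v - 2*u*v**2 - 2*v**3 + v**2.
No constant or linear terms (consistent with a singular point). Quadratic part: v**2. Cubic part: -3*u**3 + 2*u**2*v - 2*u*v**2 - 2*v**3.
The quadratic part v**2 is a perfect square, so there is a single (double) tangent line v = 0, i.e. y = 0. Restricting the cubic part to that line (v = 0) leaves -3*u**3 ≠ 0, so f is not divisible by v and the branch is v² ≈ 3*u**3 to lowest order — this is a cusp.
Classification: cusp.


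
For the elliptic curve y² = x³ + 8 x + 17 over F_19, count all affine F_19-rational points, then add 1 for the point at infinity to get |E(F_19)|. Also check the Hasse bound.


Affine points = {(0, 6), (0, 13), (1, 8), (1, 11), (3, 7), (3, 12), (5, 7), (5, 12), (7, 6), (7, 13), (8, 2), (8, 17), (9, 1), (9, 18), (11, 7), (11, 12), (12, 6), (12, 13), (13, 0), (14, 2), (14, 17), (15, 4), (15, 15), (16, 2), (16, 17)}; affine count = 25; |E(F_19)| = 26.

Discriminant check: Δ ∝ 4a³ + 27b² = 4·8³ + 27·17² = 4·512 + 27·289 ≡ 9 (mod 19). Nonzero ⇒ E is nonsingular.
For each x ∈ F_19, compute rhs = x³ + 8·x + 17 mod 19, then count y ∈ F_19 with y² ≡ rhs.
  x = 0: rhs = 17, matching y values: 6, 13 (2 points).
  x = 1: rhs = 7, matching y values: 8, 11 (2 points).
  x = 2: rhs = 3, matching y values: none (0 points).
  x = 3: rhs = 11, matching y values: 7, 12 (2 points).
  x = 4: rhs = 18, matching y values: none (0 points).
  x = 5: rhs = 11, matching y values: 7, 12 (2 points).
  x = 6: rhs = 15, matching y values: none (0 points).
  x = 7: rhs = 17, matching y values: 6, 13 (2 points).
  x = 8: rhs = 4, matching y values: 2, 17 (2 points).
  x = 9: rhs = 1, matching y values: 1, 18 (2 points).
  x = 10: rhs = 14, matching y values: none (0 points).
  x = 11: rhs = 11, matching y values: 7, 12 (2 points).
  x = 12: rhs = 17, matching y values: 6, 13 (2 points).
  x = 13: rhs = 0, matching y values: 0 (1 points).
  x = 14: rhs = 4, matching y values: 2, 17 (2 points).
  x = 15: rhs = 16, matching y values: 4, 15 (2 points).
  x = 16: rhs = 4, matching y values: 2, 17 (2 points).
  x = 17: rhs = 12, matching y values: none (0 points).
  x = 18: rhs = 8, matching y values: none (0 points).
Total affine count: 25.
Full point count |E(F_19)| = 25 + 1 = 26.
Hasse bound: |26 − (19+1)| = |6| = 6 ≤ 2√19 ≈ 8.7178 ✓.


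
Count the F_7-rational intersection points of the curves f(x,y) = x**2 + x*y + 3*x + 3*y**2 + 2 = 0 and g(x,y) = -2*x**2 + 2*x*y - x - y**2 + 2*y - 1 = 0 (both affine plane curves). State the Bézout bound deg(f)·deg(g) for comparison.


Common zeros: {(3, 3), (5, 0)}; count = 2; Bézout bound = 4.

deg(f) = 2, deg(g) = 2, so Bézout bound = 4.
Scan x ∈ F_7. For each x, list the y ∈ F_7 with f(x, y) ≡ 0 and those with g(x, y) ≡ 0 (mod 7); the common zeros in that column are the intersection.
  x = 0: f ≡ 0 at y ∈ {2, 5}; g ≡ 0 at y ∈ {1}; common: ∅.
  x = 1: f ≡ 0 at y ∈ ∅; g ≡ 0 at y ∈ {2}; common: ∅.
  x = 2: f ≡ 0 at y ∈ {2}; g ≡ 0 at y ∈ ∅; common: ∅.
  x = 3: f ≡ 0 at y ∈ {3}; g ≡ 0 at y ∈ {3, 5}; common: {3}.
  x = 4: f ≡ 0 at y ∈ ∅; g ≡ 0 at y ∈ {1, 2}; common: ∅.
  x = 5: f ≡ 0 at y ∈ {0, 3}; g ≡ 0 at y ∈ {0, 5}; common: {0}.
  x = 6: f ≡ 0 at y ∈ {0, 5}; g ≡ 0 at y ∈ ∅; common: ∅.
Collecting: common zeros = {(3, 3), (5, 0)}, so the count is 2.
Comparison with the Bézout bound: 2 ≤ 4 = deg(f)·deg(g), as expected for curves with no common component (the affine F_7-count falls short of the bound because intersections may lie at infinity, over extension fields, or carry multiplicity).


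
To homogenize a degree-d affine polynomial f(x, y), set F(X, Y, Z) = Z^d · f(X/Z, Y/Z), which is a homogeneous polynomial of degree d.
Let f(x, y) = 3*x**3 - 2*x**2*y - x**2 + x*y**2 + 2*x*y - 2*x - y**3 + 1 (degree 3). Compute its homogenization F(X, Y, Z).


F(X, Y, Z) = 3*X**3 - 2*X**2*Y - X**2*Z + X*Y**2 + 2*X*Y*Z - 2*X*Z**2 - Y**3 + Z**3

deg(f) = 3.
Substitute x = X/Z, y = Y/Z into f, then multiply by Z^3.
  monomial 3·x^3·y^0 ↦ 3·X^3·Y^0·Z^0.
  monomial -2·x^2·y^1 ↦ -2·X^2·Y^1·Z^0.
  monomial -1·x^2·y^0 ↦ -1·X^2·Y^0·Z^1.
  monomial 1·x^1·y^2 ↦ 1·X^1·Y^2·Z^0.
  monomial 2·x^1·y^1 ↦ 2·X^1·Y^1·Z^1.
  monomial -2·x^1·y^0 ↦ -2·X^1·Y^0·Z^2.
  monomial -1·x^0·y^3 ↦ -1·X^0·Y^3·Z^0.
  monomial 1·x^0·y^0 ↦ 1·X^0·Y^0·Z^3.
Collecting: F(X, Y, Z) = 3*X**3 - 2*X**2*Y - X**2*Z + X*Y**2 + 2*X*Y*Z - 2*X*Z**2 - Y**3 + Z**3.


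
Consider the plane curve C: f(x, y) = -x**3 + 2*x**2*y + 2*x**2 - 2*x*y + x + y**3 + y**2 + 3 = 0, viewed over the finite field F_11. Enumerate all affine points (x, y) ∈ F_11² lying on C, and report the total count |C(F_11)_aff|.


Affine F_11-points: {(2, 1), (3, 1), (3, 2), (3, 7), (4, 9), (5, 7), (7, 2), (7, 9), (7, 10), (8, 7), (9, 6), (9, 9), (10, 1)}; count = 13.

For each of the 121 pairs (x, y) ∈ F_11², evaluate f(x, y) mod 11. Record the zeros.
  x = 0: [0↦3, 1↦5, 2↦4, 3↦6, 4↦6, 5↦10, 6↦2, 7↦10, 8↦7, 9↦10, 10↦3]  zeros at y ∈ ∅
  x = 1: [0↦5, 1↦7, 2↦6, 3↦8, 4↦8, 5↦1, 6↦4, 7↦1, 8↦9, 9↦1, 10↦5]  zeros at y ∈ ∅
  x = 2: [0↦5, 1↦0, 2↦3, 3↦9, 4↦2, 5↦10, 6↦6, 7↦7, 8↦8, 9↦4, 10↦1]  zeros at y ∈ {1}
  x = 3: [0↦8, 1↦0, 2↦0, 3↦3, 4↦4, 5↦9, 6↦2, 7↦0, 8↦9, 9↦2, 10↦7]  zeros at y ∈ {1, 2, 7}
  x = 4: [0↦8, 1↦1, 2↦2, 3↦6, 4↦8, 5↦3, 6↦8, 7↦7, 8↦6, 9↦0, 10↦6]  zeros at y ∈ {9}
  x = 5: [0↦10, 1↦8, 2↦3, 3↦1, 4↦8, 5↦8, 6↦7, 7↦0, 8↦4, 9↦3, 10↦3]  zeros at y ∈ {7}
  x = 6: [0↦8, 1↦4, 2↦8, 3↦4, 4↦9, 5↦7, 6↦4, 7↦6, 8↦8, 9↦5, 10↦3]  zeros at y ∈ ∅
  x = 7: [0↦7, 1↦5, 2↦0, 3↦9, 4↦5, 5↦5, 6↦4, 7↦8, 8↦1, 9↦0, 10↦0]  zeros at y ∈ {2, 9, 10}
  x = 8: [0↦1, 1↦5, 2↦6, 3↦10, 4↦1, 5↦7, 6↦1, 7↦0, 8↦10, 9↦4, 10↦10]  zeros at y ∈ {7}
  x = 9: [0↦6, 1↦9, 2↦9, 3↦1, 4↦2, 5↦7, 6↦0, 7↦9, 8↦7, 9↦0, 10↦5]  zeros at y ∈ {6, 9}
  x = 10: [0↦5, 1↦0, 2↦3, 3↦9, 4↦2, 5↦10, 6↦6, 7↦7, 8↦8, 9↦4, 10↦1]  zeros at y ∈ {1}
Collecting zeros: affine points = {(2, 1), (3, 1), (3, 2), (3, 7), (4, 9), (5, 7), (7, 2), (7, 9), (7, 10), (8, 7), (9, 6), (9, 9), (10, 1)}.
Total count |C(F_11)_aff| = 13.


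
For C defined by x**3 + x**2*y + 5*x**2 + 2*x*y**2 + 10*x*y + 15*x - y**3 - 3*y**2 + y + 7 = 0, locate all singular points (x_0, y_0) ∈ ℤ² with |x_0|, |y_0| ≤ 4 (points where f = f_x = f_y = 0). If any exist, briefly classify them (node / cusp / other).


Singular points: {(-1, -2)}; classification: cusp.

Compute partial derivatives:
  f_x = 3*x**2 + 2*x*y + 10*x + 2*y**2 + 10*y + 15.
  f_y = x**2 + 4*x*y + 10*x - 3*y**2 - 6*y + 1.
Scan x_0 ∈ {−4, ..., 4}. For each x_0, f_y(x_0, y) is a polynomial in y; find its integer roots y ∈ {−4, ..., 4}, then test f_x and f at those candidates.
  x = -4: f_y(-4, y) = -3*y**2 - 22*y - 23; no integer root y with |y| ≤ 4.
  x = -3: f_y(-3, y) = -3*y**2 - 18*y - 20; no integer root y with |y| ≤ 4.
  x = -2: f_y(-2, y) = -3*y**2 - 14*y - 15; vanishes at y ∈ {-3}. (-2, -3): f_x = 7 ≠ 0.
  x = -1: f_y(-1, y) = -3*y**2 - 10*y - 8; vanishes at y ∈ {-2}. (-1, -2): f_x = 0, f = 0 — SINGULAR.
  x = 0: f_y(0, y) = -3*y**2 - 6*y + 1; no integer root y with |y| ≤ 4.
  x = 1: f_y(1, y) = -3*y**2 - 2*y + 12; no integer root y with |y| ≤ 4.
  x = 2: f_y(2, y) = -3*y**2 + 2*y + 25; no integer root y with |y| ≤ 4.
  x = 3: f_y(3, y) = -3*y**2 + 6*y + 40; no integer root y with |y| ≤ 4.
  x = 4: f_y(4, y) = -3*y**2 + 10*y + 57; vanishes at y ∈ {-3}. (4, -3): f_x = 67 ≠ 0.
Only singular point on the grid: (-1, -2).
Classify: substitute x = -1 + u, y = -2 + v and expand: f = u**3 + u**2*v + 2*u*v**2 - v**3 + v**2.
No constant or linear terms (consistent with a singular point). Quadratic part: v**2. Cubic part: u**3 + u**2*v + 2*u*v**2 - v**3.
The quadratic part v**2 is a perfect square, so there is a single (double) tangent line v = 0, i.e. y = -2. Restricting the cubic part to that line (v = 0) leaves u**3 ≠ 0, so f is not divisible by v and the branch is v² ≈ -u**3 to lowest order — this is a cusp.
Classification: cusp.


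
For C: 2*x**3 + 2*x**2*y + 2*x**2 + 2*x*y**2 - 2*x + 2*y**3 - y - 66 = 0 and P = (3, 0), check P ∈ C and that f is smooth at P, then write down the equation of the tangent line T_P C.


Tangent line at P: 64*x + 17*y - 192 = 0.

Step 1: f(3, 0) = 0, so P lies on C.
Step 2: partial derivatives
  f_x(x, y) = 6*x**2 + 4*x*y + 4*x + 2*y**2 - 2, f_y(x, y) = 2*x**2 + 4*x*y + 6*y**2 - 1.
  f_x(P) = 64, f_y(P) = 17 (gradient nonzero, so P is smooth).
Step 3: tangent line at P: 64·(x − 3) + 17·(y − 0) = 0.
Expanding: 64*x + 17*y - 192 = 0.


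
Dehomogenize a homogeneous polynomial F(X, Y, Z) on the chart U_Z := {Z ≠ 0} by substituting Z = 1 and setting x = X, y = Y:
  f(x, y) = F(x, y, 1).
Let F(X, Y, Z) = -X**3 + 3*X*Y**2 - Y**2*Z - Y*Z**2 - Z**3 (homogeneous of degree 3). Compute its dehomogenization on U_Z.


f(x, y) = -x**3 + 3*x*y**2 - y**2 - y - 1

On U_Z we set Z = 1. Each monomial c·X^i·Y^j·Z^k in F becomes c·x^i·y^j·1^k = c·x^i·y^j.
Substituting Z = 1: F(X, Y, 1) = -x**3 + 3*x*y**2 - y**2 - y - 1.
Note: deg(f) ≤ deg(F) = 3; strict inequality happens when F is divisible by Z (lost terms).


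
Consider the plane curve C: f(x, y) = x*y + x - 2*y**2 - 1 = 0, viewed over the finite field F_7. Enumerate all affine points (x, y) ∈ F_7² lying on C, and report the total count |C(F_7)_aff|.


Affine F_7-points: {(1, 0), (1, 4), (3, 2), (3, 3), (5, 1), (5, 5)}; count = 6.

For each of the 49 pairs (x, y) ∈ F_7², evaluate f(x, y) mod 7. Record the zeros.
  x = 0: [0↦6, 1↦4, 2↦5, 3↦2, 4↦2, 5↦5, 6↦4]  zeros at y ∈ ∅
  x = 1: [0↦0, 1↦6, 2↦1, 3↦6, 4↦0, 5↦4, 6↦4]  zeros at y ∈ {0, 4}
  x = 2: [0↦1, 1↦1, 2↦4, 3↦3, 4↦5, 5↦3, 6↦4]  zeros at y ∈ ∅
  x = 3: [0↦2, 1↦3, 2↦0, 3↦0, 4↦3, 5↦2, 6↦4]  zeros at y ∈ {2, 3}
  x = 4: [0↦3, 1↦5, 2↦3, 3↦4, 4↦1, 5↦1, 6↦4]  zeros at y ∈ ∅
  x = 5: [0↦4, 1↦0, 2↦6, 3↦1, 4↦6, 5↦0, 6↦4]  zeros at y ∈ {1, 5}
  x = 6: [0↦5, 1↦2, 2↦2, 3↦5, 4↦4, 5↦6, 6↦4]  zeros at y ∈ ∅
Collecting zeros: affine points = {(1, 0), (1, 4), (3, 2), (3, 3), (5, 1), (5, 5)}.
Total count |C(F_7)_aff| = 6.


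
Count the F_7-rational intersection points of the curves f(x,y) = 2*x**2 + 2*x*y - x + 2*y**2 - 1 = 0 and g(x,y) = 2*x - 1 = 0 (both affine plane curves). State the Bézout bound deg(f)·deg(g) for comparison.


Common zeros: {(4, 4), (4, 6)}; count = 2; Bézout bound = 2.

deg(f) = 2, deg(g) = 1, so Bézout bound = 2.
Scan x ∈ F_7. For each x, list the y ∈ F_7 with f(x, y) ≡ 0 and those with g(x, y) ≡ 0 (mod 7); the common zeros in that column are the intersection.
  x = 0: f ≡ 0 at y ∈ {2, 5}; g ≡ 0 at y ∈ ∅; common: ∅.
  x = 1: f ≡ 0 at y ∈ {0, 6}; g ≡ 0 at y ∈ ∅; common: ∅.
  x = 2: f ≡ 0 at y ∈ {2, 3}; g ≡ 0 at y ∈ ∅; common: ∅.
  x = 3: f ≡ 0 at y ∈ {0, 4}; g ≡ 0 at y ∈ ∅; common: ∅.
  x = 4: f ≡ 0 at y ∈ {4, 6}; g ≡ 0 at y ∈ {0, 1, 2, 3, 4, 5, 6}; common: {4, 6}.
  x = 5: f ≡ 0 at y ∈ {1}; g ≡ 0 at y ∈ ∅; common: ∅.
  x = 6: f ≡ 0 at y ∈ {3, 5}; g ≡ 0 at y ∈ ∅; common: ∅.
Collecting: common zeros = {(4, 4), (4, 6)}, so the count is 2.
Comparison with the Bézout bound: 2 ≤ 2 = deg(f)·deg(g), as expected for curves with no common component (the bound is attained).


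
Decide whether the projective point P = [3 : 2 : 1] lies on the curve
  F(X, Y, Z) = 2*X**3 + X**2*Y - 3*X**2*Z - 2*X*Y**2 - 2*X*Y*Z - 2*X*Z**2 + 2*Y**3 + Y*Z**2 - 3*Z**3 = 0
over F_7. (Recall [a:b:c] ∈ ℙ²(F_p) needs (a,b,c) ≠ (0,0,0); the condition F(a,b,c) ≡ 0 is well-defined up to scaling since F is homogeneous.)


F(3,2,1) ≡ 4 (mod 7); P is NOT on the curve.

Evaluate F(3, 2, 1) term-by-term (mod 7).
  2*X**3 ↦ 2·27·1·1 = 54
  X**2*Y ↦ 1·9·2·1 = 18
  -3*X**2*Z ↦ -3·9·1·1 = -27
  -2*X*Y**2 ↦ -2·3·4·1 = -24
  -2*X*Y*Z ↦ -2·3·2·1 = -12
  -2*X*Z**2 ↦ -2·3·1·1 = -6
  2*Y**3 ↦ 2·1·8·1 = 16
  Y*Z**2 ↦ 1·1·2·1 = 2
  -3*Z**3 ↦ -3·1·1·1 = -3
Sum: F(3, 2, 1) = (54) + (18) + (-27) + (-24) + (-12) + (-6) + (16) + (2) + (-3) = 18.
Reducing mod 7: 18 ≡ 4 (mod 7).
Since F(a, b, c) ≡ 4 ≠ 0 (mod 7), P does NOT lie on the curve.


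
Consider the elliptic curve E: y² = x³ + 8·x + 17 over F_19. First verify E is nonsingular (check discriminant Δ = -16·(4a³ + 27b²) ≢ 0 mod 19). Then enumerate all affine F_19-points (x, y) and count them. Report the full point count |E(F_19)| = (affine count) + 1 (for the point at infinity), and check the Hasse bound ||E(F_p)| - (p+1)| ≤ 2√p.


Affine points = {(0, 6), (0, 13), (1, 8), (1, 11), (3, 7), (3, 12), (5, 7), (5, 12), (7, 6), (7, 13), (8, 2), (8, 17), (9, 1), (9, 18), (11, 7), (11, 12), (12, 6), (12, 13), (13, 0), (14, 2), (14, 17), (15, 4), (15, 15), (16, 2), (16, 17)}; affine count = 25; |E(F_19)| = 26.

Discriminant check: Δ ∝ 4a³ + 27b² = 4·8³ + 27·17² = 4·512 + 27·289 ≡ 9 (mod 19). Nonzero ⇒ E is nonsingular.
For each x ∈ F_19, compute rhs = x³ + 8·x + 17 mod 19, then count y ∈ F_19 with y² ≡ rhs.
  x = 0: rhs = 17, matching y values: 6, 13 (2 points).
  x = 1: rhs = 7, matching y values: 8, 11 (2 points).
  x = 2: rhs = 3, matching y values: none (0 points).
  x = 3: rhs = 11, matching y values: 7, 12 (2 points).
  x = 4: rhs = 18, matching y values: none (0 points).
  x = 5: rhs = 11, matching y values: 7, 12 (2 points).
  x = 6: rhs = 15, matching y values: none (0 points).
  x = 7: rhs = 17, matching y values: 6, 13 (2 points).
  x = 8: rhs = 4, matching y values: 2, 17 (2 points).
  x = 9: rhs = 1, matching y values: 1, 18 (2 points).
  x = 10: rhs = 14, matching y values: none (0 points).
  x = 11: rhs = 11, matching y values: 7, 12 (2 points).
  x = 12: rhs = 17, matching y values: 6, 13 (2 points).
  x = 13: rhs = 0, matching y values: 0 (1 points).
  x = 14: rhs = 4, matching y values: 2, 17 (2 points).
  x = 15: rhs = 16, matching y values: 4, 15 (2 points).
  x = 16: rhs = 4, matching y values: 2, 17 (2 points).
  x = 17: rhs = 12, matching y values: none (0 points).
  x = 18: rhs = 8, matching y values: none (0 points).
Total affine count: 25.
Full point count |E(F_19)| = 25 + 1 = 26.
Hasse bound: |26 − (19+1)| = |6| = 6 ≤ 2√19 ≈ 8.7178 ✓.


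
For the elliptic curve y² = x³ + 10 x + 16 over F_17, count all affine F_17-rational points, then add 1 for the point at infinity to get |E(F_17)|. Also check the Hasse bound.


Affine points = {(0, 4), (0, 13), (4, 1), (4, 16), (5, 2), (5, 15), (7, 2), (7, 15), (8, 8), (8, 9), (9, 6), (9, 11)}; affine count = 12; |E(F_17)| = 13.

Discriminant check: Δ ∝ 4a³ + 27b² = 4·10³ + 27·16² = 4·1000 + 27·256 ≡ 15 (mod 17). Nonzero ⇒ E is nonsingular.
For each x ∈ F_17, compute rhs = x³ + 10·x + 16 mod 17, then count y ∈ F_17 with y² ≡ rhs.
  x = 0: rhs = 16, matching y values: 4, 13 (2 points).
  x = 1: rhs = 10, matching y values: none (0 points).
  x = 2: rhs = 10, matching y values: none (0 points).
  x = 3: rhs = 5, matching y values: none (0 points).
  x = 4: rhs = 1, matching y values: 1, 16 (2 points).
  x = 5: rhs = 4, matching y values: 2, 15 (2 points).
  x = 6: rhs = 3, matching y values: none (0 points).
  x = 7: rhs = 4, matching y values: 2, 15 (2 points).
  x = 8: rhs = 13, matching y values: 8, 9 (2 points).
  x = 9: rhs = 2, matching y values: 6, 11 (2 points).
  x = 10: rhs = 11, matching y values: none (0 points).
  x = 11: rhs = 12, matching y values: none (0 points).
  x = 12: rhs = 11, matching y values: none (0 points).
  x = 13: rhs = 14, matching y values: none (0 points).
  x = 14: rhs = 10, matching y values: none (0 points).
  x = 15: rhs = 5, matching y values: none (0 points).
  x = 16: rhs = 5, matching y values: none (0 points).
Total affine count: 12.
Full point count |E(F_17)| = 12 + 1 = 13.
Hasse bound: |13 − (17+1)| = |-5| = 5 ≤ 2√17 ≈ 8.2462 ✓.


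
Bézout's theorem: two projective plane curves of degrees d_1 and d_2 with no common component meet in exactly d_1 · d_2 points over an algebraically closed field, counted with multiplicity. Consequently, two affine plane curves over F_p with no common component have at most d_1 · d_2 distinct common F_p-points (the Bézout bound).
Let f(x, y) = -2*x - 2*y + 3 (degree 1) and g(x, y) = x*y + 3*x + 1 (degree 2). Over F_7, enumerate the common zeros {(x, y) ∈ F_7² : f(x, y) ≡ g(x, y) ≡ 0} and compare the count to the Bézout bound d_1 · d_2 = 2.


Common zeros: ∅; count = 0; Bézout bound = 2.

deg(f) = 1, deg(g) = 2, so Bézout bound = 2.
Scan x ∈ F_7. For each x, list the y ∈ F_7 with f(x, y) ≡ 0 and those with g(x, y) ≡ 0 (mod 7); the common zeros in that column are the intersection.
  x = 0: f ≡ 0 at y ∈ {5}; g ≡ 0 at y ∈ ∅; common: ∅.
  x = 1: f ≡ 0 at y ∈ {4}; g ≡ 0 at y ∈ {3}; common: ∅.
  x = 2: f ≡ 0 at y ∈ {3}; g ≡ 0 at y ∈ {0}; common: ∅.
  x = 3: f ≡ 0 at y ∈ {2}; g ≡ 0 at y ∈ {6}; common: ∅.
  x = 4: f ≡ 0 at y ∈ {1}; g ≡ 0 at y ∈ {2}; common: ∅.
  x = 5: f ≡ 0 at y ∈ {0}; g ≡ 0 at y ∈ {1}; common: ∅.
  x = 6: f ≡ 0 at y ∈ {6}; g ≡ 0 at y ∈ {5}; common: ∅.
Collecting: common zeros = ∅, so the count is 0.
Comparison with the Bézout bound: 0 ≤ 2 = deg(f)·deg(g), as expected for curves with no common component (the affine F_7-count falls short of the bound because intersections may lie at infinity, over extension fields, or carry multiplicity).


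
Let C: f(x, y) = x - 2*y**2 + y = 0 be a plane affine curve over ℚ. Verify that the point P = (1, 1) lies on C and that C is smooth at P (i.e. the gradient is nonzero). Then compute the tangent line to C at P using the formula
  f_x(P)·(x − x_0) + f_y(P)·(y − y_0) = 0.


Tangent line at P: x - 3*y + 2 = 0.

Step 1: f(1, 1) = 0, so P lies on C.
Step 2: partial derivatives
  f_x(x, y) = 1, f_y(x, y) = 1 - 4*y.
  f_x(P) = 1, f_y(P) = -3 (gradient nonzero, so P is smooth).
Step 3: tangent line at P: 1·(x − 1) + -3·(y − 1) = 0.
Expanding: x - 3*y + 2 = 0.


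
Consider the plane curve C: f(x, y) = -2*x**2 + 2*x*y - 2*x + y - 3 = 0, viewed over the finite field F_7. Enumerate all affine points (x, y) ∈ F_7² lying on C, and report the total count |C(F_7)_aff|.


Affine F_7-points: {(0, 3), (1, 0), (2, 3), (4, 4), (5, 0), (6, 4)}; count = 6.

For each of the 49 pairs (x, y) ∈ F_7², evaluate f(x, y) mod 7. Record the zeros.
  x = 0: [0↦4, 1↦5, 2↦6, 3↦0, 4↦1, 5↦2, 6↦3]  zeros at y ∈ {3}
  x = 1: [0↦0, 1↦3, 2↦6, 3↦2, 4↦5, 5↦1, 6↦4]  zeros at y ∈ {0}
  x = 2: [0↦6, 1↦4, 2↦2, 3↦0, 4↦5, 5↦3, 6↦1]  zeros at y ∈ {3}
  x = 3: [0↦1, 1↦1, 2↦1, 3↦1, 4↦1, 5↦1, 6↦1]  zeros at y ∈ ∅
  x = 4: [0↦6, 1↦1, 2↦3, 3↦5, 4↦0, 5↦2, 6↦4]  zeros at y ∈ {4}
  x = 5: [0↦0, 1↦4, 2↦1, 3↦5, 4↦2, 5↦6, 6↦3]  zeros at y ∈ {0}
  x = 6: [0↦4, 1↦3, 2↦2, 3↦1, 4↦0, 5↦6, 6↦5]  zeros at y ∈ {4}
Collecting zeros: affine points = {(0, 3), (1, 0), (2, 3), (4, 4), (5, 0), (6, 4)}.
Total count |C(F_7)_aff| = 6.


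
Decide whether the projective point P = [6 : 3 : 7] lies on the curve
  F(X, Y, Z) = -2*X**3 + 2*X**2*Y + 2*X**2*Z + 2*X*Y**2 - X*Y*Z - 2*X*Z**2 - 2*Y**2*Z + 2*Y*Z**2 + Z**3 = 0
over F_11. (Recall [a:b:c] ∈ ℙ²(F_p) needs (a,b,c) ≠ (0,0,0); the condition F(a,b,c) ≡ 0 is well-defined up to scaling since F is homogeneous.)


F(6,3,7) ≡ 6 (mod 11); P is NOT on the curve.

Evaluate F(6, 3, 7) term-by-term (mod 11).
  -2*X**3 ↦ -2·216·1·1 = -432
  2*X**2*Y ↦ 2·36·3·1 = 216
  2*X**2*Z ↦ 2·36·1·7 = 504
  2*X*Y**2 ↦ 2·6·9·1 = 108
  -X*Y*Z ↦ -1·6·3·7 = -126
  -2*X*Z**2 ↦ -2·6·1·49 = -588
  -2*Y**2*Z ↦ -2·1·9·7 = -126
  2*Y*Z**2 ↦ 2·1·3·49 = 294
  Z**3 ↦ 1·1·1·343 = 343
Sum: F(6, 3, 7) = (-432) + (216) + (504) + (108) + (-126) + (-588) + (-126) + (294) + (343) = 193.
Reducing mod 11: 193 ≡ 6 (mod 11).
Since F(a, b, c) ≡ 6 ≠ 0 (mod 11), P does NOT lie on the curve.


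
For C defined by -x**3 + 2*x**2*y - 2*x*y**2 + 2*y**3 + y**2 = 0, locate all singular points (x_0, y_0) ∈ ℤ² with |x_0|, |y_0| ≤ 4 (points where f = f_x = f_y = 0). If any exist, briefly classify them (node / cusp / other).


Singular points: {(0, 0)}; classification: cusp.

Compute partial derivatives:
  f_x = -3*x**2 + 4*x*y - 2*y**2.
  f_y = 2*x**2 - 4*x*y + 6*y**2 + 2*y.
Scan x_0 ∈ {−4, ..., 4}. For each x_0, f_y(x_0, y) is a polynomial in y; find its integer roots y ∈ {−4, ..., 4}, then test f_x and f at those candidates.
  x = -4: f_y(-4, y) = 6*y**2 + 18*y + 32; no integer root y with |y| ≤ 4.
  x = -3: f_y(-3, y) = 6*y**2 + 14*y + 18; no integer root y with |y| ≤ 4.
  x = -2: f_y(-2, y) = 6*y**2 + 10*y + 8; no integer root y with |y| ≤ 4.
  x = -1: f_y(-1, y) = 6*y**2 + 6*y + 2; no integer root y with |y| ≤ 4.
  x = 0: f_y(0, y) = 6*y**2 + 2*y; vanishes at y ∈ {0}. (0, 0): f_x = 0, f = 0 — SINGULAR.
  x = 1: f_y(1, y) = 6*y**2 - 2*y + 2; no integer root y with |y| ≤ 4.
  x = 2: f_y(2, y) = 6*y**2 - 6*y + 8; no integer root y with |y| ≤ 4.
  x = 3: f_y(3, y) = 6*y**2 - 10*y + 18; no integer root y with |y| ≤ 4.
  x = 4: f_y(4, y) = 6*y**2 - 14*y + 32; no integer root y with |y| ≤ 4.
Only singular point on the grid: (0, 0).
Classify: substitute x = 0 + u, y = 0 + v and expand: f = -u**3 + 2*u**2*v - 2*u*v**2 + 2*v**3 + v**2.
No constant or linear terms (consistent with a singular point). Quadratic part: v**2. Cubic part: -u**3 + 2*u**2*v - 2*u*v**2 + 2*v**3.
The quadratic part v**2 is a perfect square, so there is a single (double) tangent line v = 0, i.e. y = 0. Restricting the cubic part to that line (v = 0) leaves -u**3 ≠ 0, so f is not divisible by v and the branch is v² ≈ u**3 to lowest order — this is a cusp.
Classification: cusp.


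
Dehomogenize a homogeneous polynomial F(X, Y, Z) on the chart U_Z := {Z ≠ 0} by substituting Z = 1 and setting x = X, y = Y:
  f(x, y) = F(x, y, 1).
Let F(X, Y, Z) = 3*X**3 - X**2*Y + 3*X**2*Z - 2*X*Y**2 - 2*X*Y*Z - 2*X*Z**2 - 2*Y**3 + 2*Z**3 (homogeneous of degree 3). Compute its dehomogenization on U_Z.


f(x, y) = 3*x**3 - x**2*y + 3*x**2 - 2*x*y**2 - 2*x*y - 2*x - 2*y**3 + 2

On U_Z we set Z = 1. Each monomial c·X^i·Y^j·Z^k in F becomes c·x^i·y^j·1^k = c·x^i·y^j.
Substituting Z = 1: F(X, Y, 1) = 3*x**3 - x**2*y + 3*x**2 - 2*x*y**2 - 2*x*y - 2*x - 2*y**3 + 2.
Note: deg(f) ≤ deg(F) = 3; strict inequality happens when F is divisible by Z (lost terms).


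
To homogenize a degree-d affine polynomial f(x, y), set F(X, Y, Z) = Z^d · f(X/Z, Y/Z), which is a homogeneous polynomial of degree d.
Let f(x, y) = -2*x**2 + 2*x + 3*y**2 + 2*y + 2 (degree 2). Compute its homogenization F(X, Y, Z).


F(X, Y, Z) = -2*X**2 + 2*X*Z + 3*Y**2 + 2*Y*Z + 2*Z**2

deg(f) = 2.
Substitute x = X/Z, y = Y/Z into f, then multiply by Z^2.
  monomial -2·x^2·y^0 ↦ -2·X^2·Y^0·Z^0.
  monomial 2·x^1·y^0 ↦ 2·X^1·Y^0·Z^1.
  monomial 3·x^0·y^2 ↦ 3·X^0·Y^2·Z^0.
  monomial 2·x^0·y^1 ↦ 2·X^0·Y^1·Z^1.
  monomial 2·x^0·y^0 ↦ 2·X^0·Y^0·Z^2.
Collecting: F(X, Y, Z) = -2*X**2 + 2*X*Z + 3*Y**2 + 2*Y*Z + 2*Z**2.


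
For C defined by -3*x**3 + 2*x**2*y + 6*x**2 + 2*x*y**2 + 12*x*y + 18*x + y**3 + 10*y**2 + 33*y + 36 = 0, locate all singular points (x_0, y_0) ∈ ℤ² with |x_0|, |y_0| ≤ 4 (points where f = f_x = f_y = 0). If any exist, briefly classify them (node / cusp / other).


Singular points: {(0, -3)}; classification: cusp.

Compute partial derivatives:
  f_x = -9*x**2 + 4*x*y + 12*x + 2*y**2 + 12*y + 18.
  f_y = 2*x**2 + 4*x*y + 12*x + 3*y**2 + 20*y + 33.
Scan x_0 ∈ {−4, ..., 4}. For each x_0, f_y(x_0, y) is a polynomial in y; find its integer roots y ∈ {−4, ..., 4}, then test f_x and f at those candidates.
  x = -4: f_y(-4, y) = 3*y**2 + 4*y + 17; no integer root y with |y| ≤ 4.
  x = -3: f_y(-3, y) = 3*y**2 + 8*y + 15; no integer root y with |y| ≤ 4.
  x = -2: f_y(-2, y) = 3*y**2 + 12*y + 17; no integer root y with |y| ≤ 4.
  x = -1: f_y(-1, y) = 3*y**2 + 16*y + 23; no integer root y with |y| ≤ 4.
  x = 0: f_y(0, y) = 3*y**2 + 20*y + 33; vanishes at y ∈ {-3}. (0, -3): f_x = 0, f = 0 — SINGULAR.
  x = 1: f_y(1, y) = 3*y**2 + 24*y + 47; no integer root y with |y| ≤ 4.
  x = 2: f_y(2, y) = 3*y**2 + 28*y + 65; no integer root y with |y| ≤ 4.
  x = 3: f_y(3, y) = 3*y**2 + 32*y + 87; no integer root y with |y| ≤ 4.
  x = 4: f_y(4, y) = 3*y**2 + 36*y + 113; no integer root y with |y| ≤ 4.
Only singular point on the grid: (0, -3).
Classify: substitute x = 0 + u, y = -3 + v and expand: f = -3*u**3 + 2*u**2*v + 2*u*v**2 + v**3 + v**2.
No constant or linear terms (consistent with a singular point). Quadratic part: v**2. Cubic part: -3*u**3 + 2*u**2*v + 2*u*v**2 + v**3.
The quadratic part v**2 is a perfect square, so there is a single (double) tangent line v = 0, i.e. y = -3. Restricting the cubic part to that line (v = 0) leaves -3*u**3 ≠ 0, so f is not divisible by v and the branch is v² ≈ 3*u**3 to lowest order — this is a cusp.
Classification: cusp.


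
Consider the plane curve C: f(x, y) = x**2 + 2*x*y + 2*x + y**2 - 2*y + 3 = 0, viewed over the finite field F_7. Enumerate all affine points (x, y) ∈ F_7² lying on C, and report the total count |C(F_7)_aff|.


Affine F_7-points: {(1, 1), (1, 6), (2, 1), (2, 4), (3, 5), (6, 5), (6, 6)}; count = 7.

For each of the 49 pairs (x, y) ∈ F_7², evaluate f(x, y) mod 7. Record the zeros.
  x = 0: [0↦3, 1↦2, 2↦3, 3↦6, 4↦4, 5↦4, 6↦6]  zeros at y ∈ ∅
  x = 1: [0↦6, 1↦0, 2↦3, 3↦1, 4↦1, 5↦3, 6↦0]  zeros at y ∈ {1, 6}
  x = 2: [0↦4, 1↦0, 2↦5, 3↦5, 4↦0, 5↦4, 6↦3]  zeros at y ∈ {1, 4}
  x = 3: [0↦4, 1↦2, 2↦2, 3↦4, 4↦1, 5↦0, 6↦1]  zeros at y ∈ {5}
  x = 4: [0↦6, 1↦6, 2↦1, 3↦5, 4↦4, 5↦5, 6↦1]  zeros at y ∈ ∅
  x = 5: [0↦3, 1↦5, 2↦2, 3↦1, 4↦2, 5↦5, 6↦3]  zeros at y ∈ ∅
  x = 6: [0↦2, 1↦6, 2↦5, 3↦6, 4↦2, 5↦0, 6↦0]  zeros at y ∈ {5, 6}
Collecting zeros: affine points = {(1, 1), (1, 6), (2, 1), (2, 4), (3, 5), (6, 5), (6, 6)}.
Total count |C(F_7)_aff| = 7.


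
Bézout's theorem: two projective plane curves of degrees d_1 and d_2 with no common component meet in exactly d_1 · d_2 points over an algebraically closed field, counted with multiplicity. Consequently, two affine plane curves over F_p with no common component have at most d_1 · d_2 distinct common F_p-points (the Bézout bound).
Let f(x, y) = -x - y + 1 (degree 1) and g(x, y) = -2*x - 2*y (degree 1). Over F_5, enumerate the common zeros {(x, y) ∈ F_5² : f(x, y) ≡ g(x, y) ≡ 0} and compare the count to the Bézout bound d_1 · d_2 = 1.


Common zeros: ∅; count = 0; Bézout bound = 1.

deg(f) = 1, deg(g) = 1, so Bézout bound = 1.
Scan x ∈ F_5. For each x, list the y ∈ F_5 with f(x, y) ≡ 0 and those with g(x, y) ≡ 0 (mod 5); the common zeros in that column are the intersection.
  x = 0: f ≡ 0 at y ∈ {1}; g ≡ 0 at y ∈ {0}; common: ∅.
  x = 1: f ≡ 0 at y ∈ {0}; g ≡ 0 at y ∈ {4}; common: ∅.
  x = 2: f ≡ 0 at y ∈ {4}; g ≡ 0 at y ∈ {3}; common: ∅.
  x = 3: f ≡ 0 at y ∈ {3}; g ≡ 0 at y ∈ {2}; common: ∅.
  x = 4: f ≡ 0 at y ∈ {2}; g ≡ 0 at y ∈ {1}; common: ∅.
Collecting: common zeros = ∅, so the count is 0.
Comparison with the Bézout bound: 0 ≤ 1 = deg(f)·deg(g), as expected for curves with no common component (the affine F_5-count falls short of the bound because intersections may lie at infinity, over extension fields, or carry multiplicity).


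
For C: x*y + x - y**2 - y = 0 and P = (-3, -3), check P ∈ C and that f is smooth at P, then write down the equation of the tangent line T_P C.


Tangent line at P: -2*x + 2*y = 0.

Step 1: f(-3, -3) = 0, so P lies on C.
Step 2: partial derivatives
  f_x(x, y) = y + 1, f_y(x, y) = x - 2*y - 1.
  f_x(P) = -2, f_y(P) = 2 (gradient nonzero, so P is smooth).
Step 3: tangent line at P: -2·(x − -3) + 2·(y − -3) = 0.
Expanding: -2*x + 2*y = 0.


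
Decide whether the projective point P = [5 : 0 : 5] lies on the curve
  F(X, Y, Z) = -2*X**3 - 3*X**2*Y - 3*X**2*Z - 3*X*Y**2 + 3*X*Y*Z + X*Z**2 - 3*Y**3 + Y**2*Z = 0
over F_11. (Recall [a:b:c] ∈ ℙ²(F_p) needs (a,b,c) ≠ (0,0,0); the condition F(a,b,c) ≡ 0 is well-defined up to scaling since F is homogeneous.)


F(5,0,5) ≡ 6 (mod 11); P is NOT on the curve.

Evaluate F(5, 0, 5) term-by-term (mod 11).
  -2*X**3 ↦ -2·125·1·1 = -250
  -3*X**2*Y ↦ -3·25·0·1 = 0
  -3*X**2*Z ↦ -3·25·1·5 = -375
  -3*X*Y**2 ↦ -3·5·0·1 = 0
  3*X*Y*Z ↦ 3·5·0·5 = 0
  X*Z**2 ↦ 1·5·1·25 = 125
  -3*Y**3 ↦ -3·1·0·1 = 0
  Y**2*Z ↦ 1·1·0·5 = 0
Sum: F(5, 0, 5) = (-250) + (0) + (-375) + (0) + (0) + (125) + (0) + (0) = -500.
Reducing mod 11: -500 ≡ 6 (mod 11).
Since F(a, b, c) ≡ 6 ≠ 0 (mod 11), P does NOT lie on the curve.


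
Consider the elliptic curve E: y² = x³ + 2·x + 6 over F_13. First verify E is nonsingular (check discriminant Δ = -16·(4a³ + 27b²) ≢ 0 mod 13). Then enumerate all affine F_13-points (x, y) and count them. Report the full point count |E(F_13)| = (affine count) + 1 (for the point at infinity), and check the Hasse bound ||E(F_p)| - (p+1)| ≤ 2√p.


Affine points = {(1, 3), (1, 10), (3, 0), (4, 0), (6, 0), (7, 5), (7, 8), (8, 1), (8, 12), (9, 5), (9, 8), (10, 5), (10, 8), (12, 4), (12, 9)}; affine count = 15; |E(F_13)| = 16.

Discriminant check: Δ ∝ 4a³ + 27b² = 4·2³ + 27·6² = 4·8 + 27·36 ≡ 3 (mod 13). Nonzero ⇒ E is nonsingular.
For each x ∈ F_13, compute rhs = x³ + 2·x + 6 mod 13, then count y ∈ F_13 with y² ≡ rhs.
  x = 0: rhs = 6, matching y values: none (0 points).
  x = 1: rhs = 9, matching y values: 3, 10 (2 points).
  x = 2: rhs = 5, matching y values: none (0 points).
  x = 3: rhs = 0, matching y values: 0 (1 points).
  x = 4: rhs = 0, matching y values: 0 (1 points).
  x = 5: rhs = 11, matching y values: none (0 points).
  x = 6: rhs = 0, matching y values: 0 (1 points).
  x = 7: rhs = 12, matching y values: 5, 8 (2 points).
  x = 8: rhs = 1, matching y values: 1, 12 (2 points).
  x = 9: rhs = 12, matching y values: 5, 8 (2 points).
  x = 10: rhs = 12, matching y values: 5, 8 (2 points).
  x = 11: rhs = 7, matching y values: none (0 points).
  x = 12: rhs = 3, matching y values: 4, 9 (2 points).
Total affine count: 15.
Full point count |E(F_13)| = 15 + 1 = 16.
Hasse bound: |16 − (13+1)| = |2| = 2 ≤ 2√13 ≈ 7.2111 ✓.


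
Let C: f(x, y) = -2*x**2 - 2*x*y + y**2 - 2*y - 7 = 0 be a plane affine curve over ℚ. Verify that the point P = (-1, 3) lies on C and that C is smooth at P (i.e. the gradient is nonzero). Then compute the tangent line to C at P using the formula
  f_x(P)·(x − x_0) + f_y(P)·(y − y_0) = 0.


Tangent line at P: -2*x + 6*y - 20 = 0.

Step 1: f(-1, 3) = 0, so P lies on C.
Step 2: partial derivatives
  f_x(x, y) = -4*x - 2*y, f_y(x, y) = -2*x + 2*y - 2.
  f_x(P) = -2, f_y(P) = 6 (gradient nonzero, so P is smooth).
Step 3: tangent line at P: -2·(x − -1) + 6·(y − 3) = 0.
Expanding: -2*x + 6*y - 20 = 0.


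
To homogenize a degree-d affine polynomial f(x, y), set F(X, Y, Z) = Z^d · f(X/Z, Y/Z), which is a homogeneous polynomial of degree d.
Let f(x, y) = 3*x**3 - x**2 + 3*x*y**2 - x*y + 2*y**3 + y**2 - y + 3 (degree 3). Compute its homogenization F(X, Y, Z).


F(X, Y, Z) = 3*X**3 - X**2*Z + 3*X*Y**2 - X*Y*Z + 2*Y**3 + Y**2*Z - Y*Z**2 + 3*Z**3

deg(f) = 3.
Substitute x = X/Z, y = Y/Z into f, then multiply by Z^3.
  monomial 3·x^3·y^0 ↦ 3·X^3·Y^0·Z^0.
  monomial -1·x^2·y^0 ↦ -1·X^2·Y^0·Z^1.
  monomial 3·x^1·y^2 ↦ 3·X^1·Y^2·Z^0.
  monomial -1·x^1·y^1 ↦ -1·X^1·Y^1·Z^1.
  monomial 2·x^0·y^3 ↦ 2·X^0·Y^3·Z^0.
  monomial 1·x^0·y^2 ↦ 1·X^0·Y^2·Z^1.
  monomial -1·x^0·y^1 ↦ -1·X^0·Y^1·Z^2.
  monomial 3·x^0·y^0 ↦ 3·X^0·Y^0·Z^3.
Collecting: F(X, Y, Z) = 3*X**3 - X**2*Z + 3*X*Y**2 - X*Y*Z + 2*Y**3 + Y**2*Z - Y*Z**2 + 3*Z**3.


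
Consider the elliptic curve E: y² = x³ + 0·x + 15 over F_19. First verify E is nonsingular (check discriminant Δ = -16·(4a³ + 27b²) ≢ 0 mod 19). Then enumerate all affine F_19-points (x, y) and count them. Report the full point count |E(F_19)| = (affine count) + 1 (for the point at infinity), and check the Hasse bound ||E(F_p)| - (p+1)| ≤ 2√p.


Affine points = {(1, 4), (1, 15), (2, 2), (2, 17), (3, 2), (3, 17), (5, 8), (5, 11), (7, 4), (7, 15), (11, 4), (11, 15), (14, 2), (14, 17), (16, 8), (16, 11), (17, 8), (17, 11)}; affine count = 18; |E(F_19)| = 19.

Discriminant check: Δ ∝ 4a³ + 27b² = 4·0³ + 27·15² = 4·0 + 27·225 ≡ 14 (mod 19). Nonzero ⇒ E is nonsingular.
For each x ∈ F_19, compute rhs = x³ + 0·x + 15 mod 19, then count y ∈ F_19 with y² ≡ rhs.
  x = 0: rhs = 15, matching y values: none (0 points).
  x = 1: rhs = 16, matching y values: 4, 15 (2 points).
  x = 2: rhs = 4, matching y values: 2, 17 (2 points).
  x = 3: rhs = 4, matching y values: 2, 17 (2 points).
  x = 4: rhs = 3, matching y values: none (0 points).
  x = 5: rhs = 7, matching y values: 8, 11 (2 points).
  x = 6: rhs = 3, matching y values: none (0 points).
  x = 7: rhs = 16, matching y values: 4, 15 (2 points).
  x = 8: rhs = 14, matching y values: none (0 points).
  x = 9: rhs = 3, matching y values: none (0 points).
  x = 10: rhs = 8, matching y values: none (0 points).
  x = 11: rhs = 16, matching y values: 4, 15 (2 points).
  x = 12: rhs = 14, matching y values: none (0 points).
  x = 13: rhs = 8, matching y values: none (0 points).
  x = 14: rhs = 4, matching y values: 2, 17 (2 points).
  x = 15: rhs = 8, matching y values: none (0 points).
  x = 16: rhs = 7, matching y values: 8, 11 (2 points).
  x = 17: rhs = 7, matching y values: 8, 11 (2 points).
  x = 18: rhs = 14, matching y values: none (0 points).
Total affine count: 18.
Full point count |E(F_19)| = 18 + 1 = 19.
Hasse bound: |19 − (19+1)| = |-1| = 1 ≤ 2√19 ≈ 8.7178 ✓.


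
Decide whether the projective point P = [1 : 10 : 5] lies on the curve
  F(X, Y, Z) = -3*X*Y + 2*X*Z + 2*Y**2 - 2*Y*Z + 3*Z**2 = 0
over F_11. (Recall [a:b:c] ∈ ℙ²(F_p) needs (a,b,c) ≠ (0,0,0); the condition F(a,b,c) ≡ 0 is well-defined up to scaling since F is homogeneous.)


F(1,10,5) ≡ 1 (mod 11); P is NOT on the curve.

Evaluate F(1, 10, 5) term-by-term (mod 11).
  -3*X*Y ↦ -3·1·10·1 = -30
  2*X*Z ↦ 2·1·1·5 = 10
  2*Y**2 ↦ 2·1·100·1 = 200
  -2*Y*Z ↦ -2·1·10·5 = -100
  3*Z**2 ↦ 3·1·1·25 = 75
Sum: F(1, 10, 5) = (-30) + (10) + (200) + (-100) + (75) = 155.
Reducing mod 11: 155 ≡ 1 (mod 11).
Since F(a, b, c) ≡ 1 ≠ 0 (mod 11), P does NOT lie on the curve.


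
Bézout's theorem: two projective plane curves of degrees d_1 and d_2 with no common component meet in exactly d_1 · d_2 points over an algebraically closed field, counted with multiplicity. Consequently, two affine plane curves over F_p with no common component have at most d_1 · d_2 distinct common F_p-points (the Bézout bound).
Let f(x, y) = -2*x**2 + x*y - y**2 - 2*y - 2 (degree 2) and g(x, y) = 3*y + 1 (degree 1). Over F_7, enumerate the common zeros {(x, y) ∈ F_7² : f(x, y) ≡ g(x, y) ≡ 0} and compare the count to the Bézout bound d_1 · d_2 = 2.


Common zeros: {(2, 2), (6, 2)}; count = 2; Bézout bound = 2.

deg(f) = 2, deg(g) = 1, so Bézout bound = 2.
Scan x ∈ F_7. For each x, list the y ∈ F_7 with f(x, y) ≡ 0 and those with g(x, y) ≡ 0 (mod 7); the common zeros in that column are the intersection.
  x = 0: f ≡ 0 at y ∈ ∅; g ≡ 0 at y ∈ {2}; common: ∅.
  x = 1: f ≡ 0 at y ∈ ∅; g ≡ 0 at y ∈ {2}; common: ∅.
  x = 2: f ≡ 0 at y ∈ {2, 5}; g ≡ 0 at y ∈ {2}; common: {2}.
  x = 3: f ≡ 0 at y ∈ ∅; g ≡ 0 at y ∈ {2}; common: ∅.
  x = 4: f ≡ 0 at y ∈ {4, 5}; g ≡ 0 at y ∈ {2}; common: ∅.
  x = 5: f ≡ 0 at y ∈ {4, 6}; g ≡ 0 at y ∈ {2}; common: ∅.
  x = 6: f ≡ 0 at y ∈ {2}; g ≡ 0 at y ∈ {2}; common: {2}.
Collecting: common zeros = {(2, 2), (6, 2)}, so the count is 2.
Comparison with the Bézout bound: 2 ≤ 2 = deg(f)·deg(g), as expected for curves with no common component (the bound is attained).
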